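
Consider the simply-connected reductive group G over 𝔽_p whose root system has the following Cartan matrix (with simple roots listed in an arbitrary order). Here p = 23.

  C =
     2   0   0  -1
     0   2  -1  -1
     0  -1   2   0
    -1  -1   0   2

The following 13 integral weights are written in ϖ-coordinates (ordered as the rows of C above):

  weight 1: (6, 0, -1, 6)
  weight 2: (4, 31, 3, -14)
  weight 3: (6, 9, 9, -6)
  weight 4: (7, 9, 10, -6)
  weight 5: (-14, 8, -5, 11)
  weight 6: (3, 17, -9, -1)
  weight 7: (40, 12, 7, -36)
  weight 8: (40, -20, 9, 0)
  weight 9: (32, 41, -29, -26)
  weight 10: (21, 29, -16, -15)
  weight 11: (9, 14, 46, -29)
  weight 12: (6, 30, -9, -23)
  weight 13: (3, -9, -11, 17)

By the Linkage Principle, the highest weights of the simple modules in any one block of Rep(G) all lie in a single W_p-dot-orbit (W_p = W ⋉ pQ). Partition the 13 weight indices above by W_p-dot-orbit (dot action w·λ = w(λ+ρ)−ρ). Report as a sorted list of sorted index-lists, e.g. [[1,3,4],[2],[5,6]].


C ↔ A_4 under row/col permutation; |W(A_4)| = 120.

Ā_23 reps of the 13 weights (A_4, coords as presented):

    [1] (7, 1, 0, 7)
    [2] (4, 10, 8, 0)
    [3] (2, 5, 10, 5)
    [4] (2, 5, 10, 5)
    [5] (12, 4, 4, 1)
    [6] (4, 10, 8, 0)
    [7] (12, 4, 4, 1)
    [8] (4, 10, 8, 0)
    [9] (12, 4, 4, 1)
    [10] (7, 1, 0, 7)
    [11] (2, 5, 10, 5)
    [12] (7, 1, 0, 7)
    [13] (4, 10, 8, 0)

Grouping the 13 weights by Ā_23-representative: 4 linkage classes.

[[1, 10, 12], [2, 6, 8, 13], [3, 4, 11], [5, 7, 9]]


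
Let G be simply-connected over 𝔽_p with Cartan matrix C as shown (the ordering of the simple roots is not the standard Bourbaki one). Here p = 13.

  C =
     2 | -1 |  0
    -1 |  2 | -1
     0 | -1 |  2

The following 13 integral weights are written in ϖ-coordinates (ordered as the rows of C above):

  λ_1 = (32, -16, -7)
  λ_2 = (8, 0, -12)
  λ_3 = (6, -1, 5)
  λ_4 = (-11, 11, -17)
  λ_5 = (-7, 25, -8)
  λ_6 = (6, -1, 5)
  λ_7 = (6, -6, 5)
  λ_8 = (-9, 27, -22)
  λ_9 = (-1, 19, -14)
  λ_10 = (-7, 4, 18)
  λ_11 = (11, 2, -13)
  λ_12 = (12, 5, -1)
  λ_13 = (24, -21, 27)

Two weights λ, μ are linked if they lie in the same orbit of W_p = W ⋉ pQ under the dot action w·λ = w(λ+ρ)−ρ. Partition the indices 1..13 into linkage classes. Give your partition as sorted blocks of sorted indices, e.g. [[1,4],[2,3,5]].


Dynkin diagram of C (from the 4 off-diagonal −1 entries): A_3.

Folding the 13 weights λ_j+ρ into Ā_13 (reps in the given 3-coord order):

    [1] (1, 5, 2)
    [2] (1, 9, 1)
    [3] (7, 0, 6)
    [4] (1, 9, 1)
    [5] (7, 0, 6)
    [6] (7, 0, 6)
    [7] (2, 5, 1)
    [8] (1, 5, 2)
    [9] (7, 0, 6)
    [10] (1, 5, 2)
    [11] (1, 9, 1)
    [12] (7, 0, 6)
    [13] (1, 5, 2)

The 13 indices split into 4 linkage classes (same alcove rep ⇔ same W_13-dot-orbit):

[[1, 8, 10, 13], [2, 4, 11], [3, 5, 6, 9, 12], [7]]


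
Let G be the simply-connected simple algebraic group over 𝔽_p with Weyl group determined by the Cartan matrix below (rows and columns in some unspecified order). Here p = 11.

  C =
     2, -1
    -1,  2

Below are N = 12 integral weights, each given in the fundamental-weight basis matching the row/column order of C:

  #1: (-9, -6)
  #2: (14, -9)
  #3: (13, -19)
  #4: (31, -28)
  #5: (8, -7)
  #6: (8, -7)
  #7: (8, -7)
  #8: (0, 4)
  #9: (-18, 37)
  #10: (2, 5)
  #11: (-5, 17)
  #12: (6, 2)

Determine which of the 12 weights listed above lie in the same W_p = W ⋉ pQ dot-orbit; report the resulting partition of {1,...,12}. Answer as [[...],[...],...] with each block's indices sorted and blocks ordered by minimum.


Cartan matrix: type A_2 (|W|=6); un-permuting the 2 rows.

W_11-reps of the 12 weights in Ā_11 (same 2-coord order as C):

  λ_1+ρ ↦ (3, 6) · λ_2+ρ ↦ (3, 4) · λ_3+ρ ↦ (3, 4) · λ_4+ρ ↦ (1, 5) · λ_5+ρ ↦ (3, 6) · λ_6+ρ ↦ (3, 6) · λ_7+ρ ↦ (3, 6) · λ_8+ρ ↦ (1, 5) · λ_9+ρ ↦ (1, 5) · λ_10+ρ ↦ (3, 6) · λ_11+ρ ↦ (3, 4) · λ_12+ρ ↦ (7, 3)

4 distinct reps among the 12 weights ⇒ 4 W_11-linkage classes:

[[1, 5, 6, 7, 10], [2, 3, 11], [4, 8, 9], [12]]


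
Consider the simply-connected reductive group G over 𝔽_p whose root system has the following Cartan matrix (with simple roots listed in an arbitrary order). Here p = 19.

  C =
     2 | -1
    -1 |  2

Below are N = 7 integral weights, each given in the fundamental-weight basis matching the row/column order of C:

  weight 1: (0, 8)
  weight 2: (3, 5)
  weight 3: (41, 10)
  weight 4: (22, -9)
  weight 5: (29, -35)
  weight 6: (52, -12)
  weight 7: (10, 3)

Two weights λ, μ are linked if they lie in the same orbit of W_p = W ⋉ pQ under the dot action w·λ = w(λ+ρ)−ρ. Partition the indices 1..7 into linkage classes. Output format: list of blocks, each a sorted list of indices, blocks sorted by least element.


Root system A_2: the 2×2 matrix C matches after relabeling.

Each λ_j+ρ reduced to Ā_19; 2-tuples below use C's row order:

    λ_1+ρ ↦ (1, 9)
    λ_2+ρ ↦ (4, 6)
    λ_3+ρ ↦ (11, 4)
    λ_4+ρ ↦ (11, 4)
    λ_5+ρ ↦ (11, 4)
    λ_6+ρ ↦ (11, 4)
    λ_7+ρ ↦ (11, 4)

The 7 indices split into 3 linkage classes (same alcove rep ⇔ same W_19-dot-orbit):

[[1], [2], [3, 4, 5, 6, 7]]


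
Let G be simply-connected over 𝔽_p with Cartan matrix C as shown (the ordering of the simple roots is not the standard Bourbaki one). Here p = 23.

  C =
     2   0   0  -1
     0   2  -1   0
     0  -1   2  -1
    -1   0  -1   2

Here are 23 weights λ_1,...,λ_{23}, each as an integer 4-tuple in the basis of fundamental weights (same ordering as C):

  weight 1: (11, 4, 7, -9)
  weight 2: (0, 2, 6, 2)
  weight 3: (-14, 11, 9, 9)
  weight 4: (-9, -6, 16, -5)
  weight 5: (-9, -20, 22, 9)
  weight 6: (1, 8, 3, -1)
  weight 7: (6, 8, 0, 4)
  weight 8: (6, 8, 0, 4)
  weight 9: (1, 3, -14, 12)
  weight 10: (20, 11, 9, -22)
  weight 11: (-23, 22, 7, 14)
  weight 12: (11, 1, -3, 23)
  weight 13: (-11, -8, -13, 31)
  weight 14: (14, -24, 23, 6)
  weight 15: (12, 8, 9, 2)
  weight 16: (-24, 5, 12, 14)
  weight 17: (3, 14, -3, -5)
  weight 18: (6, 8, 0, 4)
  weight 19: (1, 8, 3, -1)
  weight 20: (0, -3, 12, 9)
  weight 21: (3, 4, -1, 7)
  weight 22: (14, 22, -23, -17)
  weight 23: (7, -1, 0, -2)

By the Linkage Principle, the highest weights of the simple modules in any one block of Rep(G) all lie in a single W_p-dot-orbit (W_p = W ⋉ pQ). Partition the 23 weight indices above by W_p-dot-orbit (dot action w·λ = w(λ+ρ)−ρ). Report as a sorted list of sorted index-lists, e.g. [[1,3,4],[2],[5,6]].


C ↔ A_4 under row/col permutation; |W(A_4)| = 120.

Ā_23 reps of the 23 weights (A_4, coords as presented):

    [1] (4, 5, 0, 8)
    [2] (1, 3, 7, 3)
    [3] (1, 3, 7, 3)
    [4] (4, 5, 0, 8)
    [5] (2, 9, 4, 0)
    [6] (2, 9, 4, 0)
    [7] (7, 9, 1, 5)
    [8] (7, 9, 1, 5)
    [9] (2, 9, 4, 0)
    [10] (0, 1, 11, 10)
    [11] (7, 0, 0, 1)
    [12] (0, 1, 11, 10)
    [13] (1, 3, 7, 3)
    [14] (7, 0, 0, 1)
    [15] (1, 3, 7, 3)
    [16] (4, 5, 0, 8)
    [17] (2, 9, 4, 0)
    [18] (7, 9, 1, 5)
    [19] (2, 9, 4, 0)
    [20] (0, 1, 11, 10)
    [21] (4, 5, 0, 8)
    [22] (7, 0, 0, 1)
    [23] (7, 0, 0, 1)

Grouping the 23 weights by Ā_23-representative: 6 linkage classes.

[[1, 4, 16, 21], [2, 3, 13, 15], [5, 6, 9, 17, 19], [7, 8, 18], [10, 12, 20], [11, 14, 22, 23]]


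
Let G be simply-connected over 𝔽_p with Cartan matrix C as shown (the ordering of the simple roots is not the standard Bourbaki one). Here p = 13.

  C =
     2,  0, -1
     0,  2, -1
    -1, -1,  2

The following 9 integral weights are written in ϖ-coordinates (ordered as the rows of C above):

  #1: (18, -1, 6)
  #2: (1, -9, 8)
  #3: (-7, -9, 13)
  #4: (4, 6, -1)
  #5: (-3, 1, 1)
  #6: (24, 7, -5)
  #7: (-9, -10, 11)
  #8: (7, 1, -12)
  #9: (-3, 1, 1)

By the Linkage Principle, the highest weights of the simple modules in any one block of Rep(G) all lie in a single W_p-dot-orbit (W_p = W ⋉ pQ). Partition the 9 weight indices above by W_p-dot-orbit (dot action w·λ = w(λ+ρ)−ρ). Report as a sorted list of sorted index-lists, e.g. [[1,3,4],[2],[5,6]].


C ↔ A_3 under row/col permutation; |W(A_3)| = 24.

λ_j+ρ reflected into Ā_13 (⟨·,θ^∨⟩≤13); 3-tuples as given:

    λ_1+ρ ↦ (0, 7, 6)
    λ_2+ρ ↦ (2, 8, 1)
    λ_3+ρ ↦ (5, 7, 0)
    λ_4+ρ ↦ (5, 7, 0)
    λ_5+ρ ↦ (2, 2, 0)
    λ_6+ρ ↦ (3, 4, 5)
    λ_7+ρ ↦ (3, 4, 5)
    λ_8+ρ ↦ (2, 8, 1)
    λ_9+ρ ↦ (2, 2, 0)

Grouping the 9 weights by Ā_13-representative: 5 linkage classes.

[[1], [2, 8], [3, 4], [5, 9], [6, 7]]


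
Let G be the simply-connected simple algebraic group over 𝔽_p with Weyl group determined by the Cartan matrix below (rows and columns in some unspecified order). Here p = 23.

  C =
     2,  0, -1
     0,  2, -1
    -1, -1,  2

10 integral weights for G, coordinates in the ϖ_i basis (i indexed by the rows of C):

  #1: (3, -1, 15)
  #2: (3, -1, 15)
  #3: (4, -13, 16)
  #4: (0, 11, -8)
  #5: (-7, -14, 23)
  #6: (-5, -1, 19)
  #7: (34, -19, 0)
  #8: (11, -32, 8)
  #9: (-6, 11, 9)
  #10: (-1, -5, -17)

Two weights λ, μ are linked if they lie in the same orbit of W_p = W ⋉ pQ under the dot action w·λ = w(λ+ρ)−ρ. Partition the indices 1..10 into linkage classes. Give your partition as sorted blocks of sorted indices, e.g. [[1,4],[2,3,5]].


Dynkin diagram of C (from the 4 off-diagonal −1 entries): A_3.

Alcove-folded reps (p=23, 10 weights, presented ϖ-order):

  λ_1 → (4, 0, 16) · λ_2 → (4, 0, 16) · λ_3 → (5, 12, 5) · λ_4 → (6, 5, 1) · λ_5 → (5, 12, 5) · λ_6 → (4, 0, 16) · λ_7 → (5, 12, 5) · λ_8 → (2, 1, 12) · λ_9 → (5, 12, 5) · λ_10 → (4, 0, 16)

Grouping the 10 weights by Ā_23-representative: 4 linkage classes.

[[1, 2, 6, 10], [3, 5, 7, 9], [4], [8]]


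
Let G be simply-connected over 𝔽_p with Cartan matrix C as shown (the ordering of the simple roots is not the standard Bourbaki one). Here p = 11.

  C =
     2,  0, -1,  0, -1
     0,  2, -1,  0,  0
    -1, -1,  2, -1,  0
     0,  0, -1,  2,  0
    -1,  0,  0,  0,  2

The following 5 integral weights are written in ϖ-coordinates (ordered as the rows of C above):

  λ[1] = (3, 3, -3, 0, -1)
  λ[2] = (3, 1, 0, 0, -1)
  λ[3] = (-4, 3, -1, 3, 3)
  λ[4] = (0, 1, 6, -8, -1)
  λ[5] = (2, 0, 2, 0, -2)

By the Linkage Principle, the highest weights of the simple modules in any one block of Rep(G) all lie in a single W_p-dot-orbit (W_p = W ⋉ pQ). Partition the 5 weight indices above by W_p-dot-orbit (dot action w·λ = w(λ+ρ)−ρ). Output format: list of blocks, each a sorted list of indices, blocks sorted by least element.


Root system D_5: the 5×5 matrix C matches after relabeling.

W_11-reps of the 5 weights in Ā_11 (same 5-coord order as C):

  λ_1 → (2, 2, 1, 1, 0) · λ_2 → (2, 2, 1, 1, 0) · λ_3 → (0, 1, 3, 1, 1) · λ_4 → (1, 2, 0, 7, 0) · λ_5 → (0, 1, 3, 1, 1)

Grouping the 5 weights by Ā_11-representative: 3 linkage classes.

[[1, 2], [3, 5], [4]]


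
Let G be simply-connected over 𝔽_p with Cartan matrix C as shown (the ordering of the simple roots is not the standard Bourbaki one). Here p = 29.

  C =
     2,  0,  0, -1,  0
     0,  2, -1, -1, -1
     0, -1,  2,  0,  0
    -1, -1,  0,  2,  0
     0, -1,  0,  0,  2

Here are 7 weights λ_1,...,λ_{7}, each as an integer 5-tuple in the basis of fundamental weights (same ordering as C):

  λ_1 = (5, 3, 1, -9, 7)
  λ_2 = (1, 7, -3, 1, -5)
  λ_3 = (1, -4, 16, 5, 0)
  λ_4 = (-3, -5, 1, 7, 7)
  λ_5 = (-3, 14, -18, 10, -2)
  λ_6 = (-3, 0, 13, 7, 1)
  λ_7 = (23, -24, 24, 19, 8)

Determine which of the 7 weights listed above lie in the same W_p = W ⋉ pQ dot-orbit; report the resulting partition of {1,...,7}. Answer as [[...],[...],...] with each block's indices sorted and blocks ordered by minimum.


Dynkin diagram of C (from the 8 off-diagonal −1 entries): D_5.

Each λ_j+ρ reduced to Ā_29; 5-tuples below use C's row order:

    λ_1+ρ ↦ (2, 2, 2, 2, 4)
    λ_2+ρ ↦ (2, 2, 2, 2, 4)
    λ_3+ρ ↦ (2, 1, 14, 3, 2)
    λ_4+ρ ↦ (2, 2, 2, 2, 4)
    λ_5+ρ ↦ (2, 1, 14, 3, 2)
    λ_6+ρ ↦ (2, 1, 14, 3, 2)
    λ_7+ρ ↦ (2, 1, 14, 3, 2)

The 7 indices split into 2 linkage classes (same alcove rep ⇔ same W_29-dot-orbit):

[[1, 2, 4], [3, 5, 6, 7]]


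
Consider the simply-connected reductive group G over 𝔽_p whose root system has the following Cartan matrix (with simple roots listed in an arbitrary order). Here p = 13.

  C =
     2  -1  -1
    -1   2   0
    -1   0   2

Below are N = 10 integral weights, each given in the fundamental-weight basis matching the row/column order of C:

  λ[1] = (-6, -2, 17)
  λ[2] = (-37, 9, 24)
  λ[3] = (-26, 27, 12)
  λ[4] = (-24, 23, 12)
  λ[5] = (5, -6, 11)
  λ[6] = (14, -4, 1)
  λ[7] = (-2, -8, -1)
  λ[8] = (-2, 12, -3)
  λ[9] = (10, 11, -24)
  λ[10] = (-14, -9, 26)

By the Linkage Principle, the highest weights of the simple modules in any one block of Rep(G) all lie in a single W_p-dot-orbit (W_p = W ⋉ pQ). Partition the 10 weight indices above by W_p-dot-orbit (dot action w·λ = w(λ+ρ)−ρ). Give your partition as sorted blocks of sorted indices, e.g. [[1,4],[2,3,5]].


A_3 Cartan matrix, 3 simple roots permuted; ρ=(1,1,1).

Folding the 10 weights λ_j+ρ into Ā_13 (reps in the given 3-coord order):

  λ_1 → (1, 0, 7) · λ_2 → (2, 10, 1) · λ_3 → (2, 10, 1) · λ_4 → (2, 10, 1) · λ_5 → (1, 0, 7) · λ_6 → (9, 1, 2) · λ_7 → (1, 0, 7) · λ_8 → (2, 10, 1) · λ_9 → (2, 10, 1) · λ_10 → (1, 0, 7)

Linkage partition of the 10 weights (3 classes, p=13):

[[1, 5, 7, 10], [2, 3, 4, 8, 9], [6]]


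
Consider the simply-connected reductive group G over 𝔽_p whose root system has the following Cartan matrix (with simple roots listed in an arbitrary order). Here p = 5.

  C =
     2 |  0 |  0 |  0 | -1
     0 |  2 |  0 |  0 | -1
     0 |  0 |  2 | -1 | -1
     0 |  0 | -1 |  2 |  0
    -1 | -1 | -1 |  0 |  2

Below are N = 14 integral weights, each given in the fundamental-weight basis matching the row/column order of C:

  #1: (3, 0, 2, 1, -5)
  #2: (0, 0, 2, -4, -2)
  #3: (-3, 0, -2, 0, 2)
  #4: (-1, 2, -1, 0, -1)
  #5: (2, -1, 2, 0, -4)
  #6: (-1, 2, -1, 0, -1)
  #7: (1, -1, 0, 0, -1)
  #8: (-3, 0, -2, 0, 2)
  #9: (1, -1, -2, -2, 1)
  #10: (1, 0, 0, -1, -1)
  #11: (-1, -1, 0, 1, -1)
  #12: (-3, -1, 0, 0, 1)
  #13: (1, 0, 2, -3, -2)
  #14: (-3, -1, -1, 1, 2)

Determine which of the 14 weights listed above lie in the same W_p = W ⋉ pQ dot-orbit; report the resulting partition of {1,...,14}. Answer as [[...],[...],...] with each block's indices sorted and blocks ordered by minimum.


Cartan matrix: type D_5 (|W|=1920); un-permuting the 5 rows.

W_5-reps of the 14 weights in Ā_5 (same 5-coord order as C):

  λ_1+ρ ↦ (0, 3, 0, 1, 0)
  λ_2+ρ ↦ (0, 0, 1, 2, 0)
  λ_3+ρ ↦ (2, 1, 1, 0, 0)
  λ_4+ρ ↦ (0, 3, 0, 1, 0)
  λ_5+ρ ↦ (0, 3, 0, 1, 0)
  λ_6+ρ ↦ (0, 3, 0, 1, 0)
  λ_7+ρ ↦ (2, 0, 1, 1, 0)
  λ_8+ρ ↦ (2, 1, 1, 0, 0)
  λ_9+ρ ↦ (2, 0, 1, 1, 0)
  λ_10+ρ ↦ (2, 1, 1, 0, 0)
  λ_11+ρ ↦ (0, 0, 1, 2, 0)
  λ_12+ρ ↦ (2, 0, 1, 1, 0)
  λ_13+ρ ↦ (1, 0, 0, 2, 1)
  λ_14+ρ ↦ (2, 0, 1, 1, 0)

Grouping the 14 weights by Ā_5-representative: 5 linkage classes.

[[1, 4, 5, 6], [2, 11], [3, 8, 10], [7, 9, 12, 14], [13]]


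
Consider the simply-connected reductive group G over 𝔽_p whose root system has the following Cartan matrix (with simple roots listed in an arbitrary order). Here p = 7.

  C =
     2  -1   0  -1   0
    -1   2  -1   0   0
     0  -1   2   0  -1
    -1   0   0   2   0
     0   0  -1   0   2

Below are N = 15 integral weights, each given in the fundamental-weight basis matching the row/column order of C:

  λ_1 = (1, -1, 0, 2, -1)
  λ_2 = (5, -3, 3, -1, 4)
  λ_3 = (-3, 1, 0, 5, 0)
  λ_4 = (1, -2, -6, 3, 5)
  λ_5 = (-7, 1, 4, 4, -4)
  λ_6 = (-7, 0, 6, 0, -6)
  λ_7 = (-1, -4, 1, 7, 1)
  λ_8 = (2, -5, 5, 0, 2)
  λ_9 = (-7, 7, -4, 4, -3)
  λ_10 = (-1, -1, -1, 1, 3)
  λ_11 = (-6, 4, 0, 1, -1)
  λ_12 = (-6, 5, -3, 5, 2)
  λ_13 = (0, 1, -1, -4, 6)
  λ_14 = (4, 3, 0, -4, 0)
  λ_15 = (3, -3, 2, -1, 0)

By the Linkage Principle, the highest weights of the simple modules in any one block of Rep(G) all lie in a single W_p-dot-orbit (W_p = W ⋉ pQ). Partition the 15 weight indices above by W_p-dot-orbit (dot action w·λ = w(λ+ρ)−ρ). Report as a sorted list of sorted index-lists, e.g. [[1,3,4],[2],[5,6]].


Cartan matrix: type A_5 (|W|=720); un-permuting the 5 rows.

Folding the 15 weights λ_j+ρ into Ā_7 (reps in the given 5-coord order):

  1: (2, 0, 1, 3, 0) · 2: (2, 0, 1, 3, 0) · 3: (2, 0, 1, 3, 0) · 4: (4, 1, 1, 0, 0) · 5: (1, 2, 2, 1, 1) · 6: (2, 2, 1, 0, 1) · 7: (2, 0, 1, 3, 0) · 8: (1, 2, 2, 1, 1) · 9: (2, 2, 1, 0, 1) · 10: (0, 0, 0, 2, 4) · 11: (2, 0, 1, 3, 0) · 12: (4, 1, 1, 0, 0) · 13: (0, 0, 0, 2, 4) · 14: (1, 2, 2, 1, 1) · 15: (2, 2, 1, 0, 1)

Grouping the 15 weights by Ā_7-representative: 5 linkage classes.

[[1, 2, 3, 7, 11], [4, 12], [5, 8, 14], [6, 9, 15], [10, 13]]


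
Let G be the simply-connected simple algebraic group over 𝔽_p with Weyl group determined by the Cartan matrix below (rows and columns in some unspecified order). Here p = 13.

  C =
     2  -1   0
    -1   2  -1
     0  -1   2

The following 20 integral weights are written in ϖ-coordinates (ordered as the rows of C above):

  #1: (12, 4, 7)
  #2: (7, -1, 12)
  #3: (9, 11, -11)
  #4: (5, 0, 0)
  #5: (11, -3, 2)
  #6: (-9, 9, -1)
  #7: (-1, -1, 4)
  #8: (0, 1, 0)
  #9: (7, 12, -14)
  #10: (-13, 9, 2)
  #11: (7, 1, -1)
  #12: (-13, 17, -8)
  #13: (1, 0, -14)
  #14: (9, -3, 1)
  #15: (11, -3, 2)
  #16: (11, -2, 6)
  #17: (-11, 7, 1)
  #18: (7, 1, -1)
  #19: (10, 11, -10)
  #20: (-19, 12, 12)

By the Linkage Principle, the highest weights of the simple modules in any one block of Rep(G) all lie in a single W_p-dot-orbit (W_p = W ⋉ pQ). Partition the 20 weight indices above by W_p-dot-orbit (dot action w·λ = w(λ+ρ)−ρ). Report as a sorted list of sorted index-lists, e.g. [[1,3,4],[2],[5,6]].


Dynkin diagram of C (from the 4 off-diagonal −1 entries): A_3.

Ā_13 reps of the 20 weights (A_3, coords as presented):

    [1] (0, 0, 5)
    [2] (0, 0, 5)
    [3] (1, 2, 1)
    [4] (6, 1, 1)
    [5] (10, 2, 1)
    [6] (8, 2, 0)
    [7] (0, 0, 5)
    [8] (1, 2, 1)
    [9] (0, 0, 5)
    [10] (10, 2, 1)
    [11] (8, 2, 0)
    [12] (6, 1, 1)
    [13] (10, 2, 1)
    [14] (8, 2, 0)
    [15] (10, 2, 1)
    [16] (6, 1, 1)
    [17] (8, 2, 0)
    [18] (8, 2, 0)
    [19] (1, 2, 1)
    [20] (0, 0, 5)

Partition of {1..20} into 5 W_13-dot-orbits:

[[1, 2, 7, 9, 20], [3, 8, 19], [4, 12, 16], [5, 10, 13, 15], [6, 11, 14, 17, 18]]


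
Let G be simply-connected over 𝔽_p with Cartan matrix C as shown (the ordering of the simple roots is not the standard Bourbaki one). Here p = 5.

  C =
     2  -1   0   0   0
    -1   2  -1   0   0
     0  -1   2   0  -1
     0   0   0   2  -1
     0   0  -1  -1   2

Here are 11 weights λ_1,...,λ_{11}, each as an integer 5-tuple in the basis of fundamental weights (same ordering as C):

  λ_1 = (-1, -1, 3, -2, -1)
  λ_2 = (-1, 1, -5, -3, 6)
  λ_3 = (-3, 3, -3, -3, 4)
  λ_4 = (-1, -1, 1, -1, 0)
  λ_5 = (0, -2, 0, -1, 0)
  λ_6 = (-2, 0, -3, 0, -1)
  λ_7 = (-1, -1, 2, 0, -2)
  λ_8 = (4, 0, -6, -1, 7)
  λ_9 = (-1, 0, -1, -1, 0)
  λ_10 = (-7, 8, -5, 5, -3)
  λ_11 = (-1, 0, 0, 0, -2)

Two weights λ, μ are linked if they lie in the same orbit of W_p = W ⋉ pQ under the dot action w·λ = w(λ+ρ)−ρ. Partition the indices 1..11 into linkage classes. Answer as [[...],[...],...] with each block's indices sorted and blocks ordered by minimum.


Root system A_5: the 5×5 matrix C matches after relabeling.

Alcove-folded reps (p=5, 11 weights, presented ϖ-order):

    [1] (0, 0, 3, 0, 1)
    [2] (0, 0, 2, 0, 1)
    [3] (0, 0, 2, 0, 1)
    [4] (0, 0, 2, 0, 1)
    [5] (0, 1, 0, 0, 1)
    [6] (0, 1, 0, 0, 1)
    [7] (0, 0, 2, 0, 1)
    [8] (0, 1, 0, 0, 1)
    [9] (0, 1, 0, 0, 1)
    [10] (0, 1, 0, 2, 1)
    [11] (0, 1, 0, 0, 1)

Linkage partition of the 11 weights (4 classes, p=5):

[[1], [2, 3, 4, 7], [5, 6, 8, 9, 11], [10]]


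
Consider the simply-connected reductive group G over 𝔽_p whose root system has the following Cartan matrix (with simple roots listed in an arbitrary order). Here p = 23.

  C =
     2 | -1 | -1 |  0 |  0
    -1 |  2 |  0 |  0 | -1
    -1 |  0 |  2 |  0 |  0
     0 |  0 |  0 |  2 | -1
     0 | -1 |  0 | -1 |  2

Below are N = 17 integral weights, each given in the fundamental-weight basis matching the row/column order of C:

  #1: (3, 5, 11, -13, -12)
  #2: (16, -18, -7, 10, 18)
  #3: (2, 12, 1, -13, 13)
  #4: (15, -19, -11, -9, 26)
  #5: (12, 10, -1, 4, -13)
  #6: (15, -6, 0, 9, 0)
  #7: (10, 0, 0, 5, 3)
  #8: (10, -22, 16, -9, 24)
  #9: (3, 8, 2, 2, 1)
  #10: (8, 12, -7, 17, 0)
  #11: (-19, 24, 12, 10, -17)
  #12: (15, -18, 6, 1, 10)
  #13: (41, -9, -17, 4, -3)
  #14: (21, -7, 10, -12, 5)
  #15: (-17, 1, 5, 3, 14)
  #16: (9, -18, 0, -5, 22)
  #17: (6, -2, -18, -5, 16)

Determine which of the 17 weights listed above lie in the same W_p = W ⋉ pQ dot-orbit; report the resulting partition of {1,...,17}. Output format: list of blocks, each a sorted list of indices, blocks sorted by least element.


C ↔ A_5 under row/col permutation; |W(A_5)| = 720.

Folding the 17 weights λ_j+ρ into Ā_23 (reps in the given 5-coord order):

  λ_1+ρ ↦ (11, 1, 1, 6, 4);  λ_2+ρ ↦ (1, 10, 6, 4, 2);  λ_3+ρ ↦ (4, 9, 3, 3, 2);  λ_4+ρ ↦ (8, 6, 2, 4, 1);  λ_5+ρ ↦ (11, 1, 1, 6, 4);  λ_6+ρ ↦ (11, 1, 1, 6, 4);  λ_7+ρ ↦ (11, 1, 1, 6, 4);  λ_8+ρ ↦ (8, 6, 2, 4, 1);  λ_9+ρ ↦ (4, 9, 3, 3, 2);  λ_10+ρ ↦ (9, 4, 3, 0, 1);  λ_11+ρ ↦ (4, 9, 3, 3, 2);  λ_12+ρ ↦ (1, 10, 6, 4, 2);  λ_13+ρ ↦ (4, 9, 3, 3, 2);  λ_14+ρ ↦ (11, 1, 1, 6, 4);  λ_15+ρ ↦ (8, 6, 2, 4, 1);  λ_16+ρ ↦ (1, 10, 6, 4, 2);  λ_17+ρ ↦ (1, 10, 6, 4, 2)

These 17 weights hit 5 W_23-dot-orbits; sizes (5, 4, 4, 3, 1):

[[1, 5, 6, 7, 14], [2, 12, 16, 17], [3, 9, 11, 13], [4, 8, 15], [10]]


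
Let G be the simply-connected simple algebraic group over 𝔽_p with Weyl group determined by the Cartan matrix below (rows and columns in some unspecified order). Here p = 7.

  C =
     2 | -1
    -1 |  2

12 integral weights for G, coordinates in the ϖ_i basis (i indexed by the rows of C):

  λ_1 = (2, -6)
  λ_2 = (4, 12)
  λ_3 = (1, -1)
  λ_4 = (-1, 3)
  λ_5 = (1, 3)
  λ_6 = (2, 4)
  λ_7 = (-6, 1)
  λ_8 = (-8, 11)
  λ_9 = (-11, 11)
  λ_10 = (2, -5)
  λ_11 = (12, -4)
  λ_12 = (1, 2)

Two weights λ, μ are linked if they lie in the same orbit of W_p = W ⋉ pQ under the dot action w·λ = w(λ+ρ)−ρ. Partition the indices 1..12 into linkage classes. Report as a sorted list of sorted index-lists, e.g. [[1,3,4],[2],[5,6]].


Root system A_2: the 2×2 matrix C matches after relabeling.

Ā_7 reps of the 12 weights (A_2, coords as presented):

  [1] (2, 3) · [2] (2, 4) · [3] (2, 0) · [4] (0, 4) · [5] (2, 4) · [6] (2, 4) · [7] (2, 3) · [8] (2, 0) · [9] (2, 3) · [10] (1, 3) · [11] (1, 3) · [12] (2, 3)

5 distinct reps among the 12 weights ⇒ 5 W_7-linkage classes:

[[1, 7, 9, 12], [2, 5, 6], [3, 8], [4], [10, 11]]


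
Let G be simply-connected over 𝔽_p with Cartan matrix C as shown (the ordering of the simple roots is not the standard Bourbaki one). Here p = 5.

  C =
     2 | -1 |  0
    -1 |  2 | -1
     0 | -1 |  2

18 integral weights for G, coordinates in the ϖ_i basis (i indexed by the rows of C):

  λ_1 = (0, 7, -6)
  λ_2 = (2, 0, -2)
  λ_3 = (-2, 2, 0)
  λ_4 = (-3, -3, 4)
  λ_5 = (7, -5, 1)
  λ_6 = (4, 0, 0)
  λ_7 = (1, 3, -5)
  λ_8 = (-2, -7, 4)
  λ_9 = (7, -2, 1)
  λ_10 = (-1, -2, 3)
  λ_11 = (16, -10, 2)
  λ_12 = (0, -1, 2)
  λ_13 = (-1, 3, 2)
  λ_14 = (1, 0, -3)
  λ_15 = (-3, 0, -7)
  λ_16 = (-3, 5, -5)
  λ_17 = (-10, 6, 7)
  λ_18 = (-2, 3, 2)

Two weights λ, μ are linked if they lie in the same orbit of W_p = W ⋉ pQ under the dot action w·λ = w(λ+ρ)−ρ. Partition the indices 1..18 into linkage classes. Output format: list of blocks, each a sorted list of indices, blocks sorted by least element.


Type A_3, rank 3, |W|=24; reorder rows/cols to standard.

W_5-reps of the 18 weights in Ā_5 (same 3-coord order as C):

    1: (3, 0, 1)
    2: (3, 0, 1)
    3: (1, 2, 1)
    4: (2, 2, 1)
    5: (1, 1, 1)
    6: (3, 0, 1)
    7: (1, 0, 3)
    8: (3, 0, 1)
    9: (1, 2, 1)
    10: (1, 0, 3)
    11: (1, 2, 1)
    12: (1, 0, 3)
    13: (2, 2, 1)
    14: (1, 1, 1)
    15: (3, 0, 1)
    16: (1, 0, 3)
    17: (2, 2, 1)
    18: (1, 2, 1)

Partition of {1..18} into 5 W_5-dot-orbits:

[[1, 2, 6, 8, 15], [3, 9, 11, 18], [4, 13, 17], [5, 14], [7, 10, 12, 16]]


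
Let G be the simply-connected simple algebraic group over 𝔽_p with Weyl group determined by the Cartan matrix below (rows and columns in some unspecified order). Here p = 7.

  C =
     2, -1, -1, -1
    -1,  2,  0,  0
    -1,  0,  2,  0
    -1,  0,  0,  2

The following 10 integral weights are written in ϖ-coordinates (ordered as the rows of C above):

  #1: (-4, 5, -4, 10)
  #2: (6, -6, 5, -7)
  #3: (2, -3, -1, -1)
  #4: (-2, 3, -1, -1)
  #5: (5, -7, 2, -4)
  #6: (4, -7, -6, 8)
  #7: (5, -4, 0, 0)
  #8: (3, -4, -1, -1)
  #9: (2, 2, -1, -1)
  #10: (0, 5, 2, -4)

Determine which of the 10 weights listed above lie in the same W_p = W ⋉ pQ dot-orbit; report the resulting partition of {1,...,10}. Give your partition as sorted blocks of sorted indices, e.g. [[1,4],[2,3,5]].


Type D_4, rank 4, |W|=192; reorder rows/cols to standard.

Ā_7 reps of the 10 weights (D_4, coords as presented):

    1: (1, 3, 0, 0)
    2: (1, 1, 0, 0)
    3: (1, 2, 0, 0)
    4: (1, 2, 0, 0)
    5: (1, 3, 0, 0)
    6: (1, 1, 0, 0)
    7: (1, 2, 0, 0)
    8: (1, 3, 0, 0)
    9: (1, 3, 0, 0)
    10: (1, 3, 0, 0)

Grouping the 10 weights by Ā_7-representative: 3 linkage classes.

[[1, 5, 8, 9, 10], [2, 6], [3, 4, 7]]


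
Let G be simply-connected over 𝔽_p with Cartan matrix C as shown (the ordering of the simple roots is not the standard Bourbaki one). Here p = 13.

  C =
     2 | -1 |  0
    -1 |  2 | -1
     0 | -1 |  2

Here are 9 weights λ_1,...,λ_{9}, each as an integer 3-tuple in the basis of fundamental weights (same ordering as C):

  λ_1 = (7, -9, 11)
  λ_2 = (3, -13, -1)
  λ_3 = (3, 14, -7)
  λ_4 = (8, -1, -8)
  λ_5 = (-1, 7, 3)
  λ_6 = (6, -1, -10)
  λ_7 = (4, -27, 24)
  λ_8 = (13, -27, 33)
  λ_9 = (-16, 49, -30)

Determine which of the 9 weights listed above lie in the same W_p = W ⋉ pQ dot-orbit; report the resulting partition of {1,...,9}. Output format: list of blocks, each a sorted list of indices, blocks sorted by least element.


C ↔ A_3 under row/col permutation; |W(A_3)| = 24.

Alcove-folded reps (p=13, 9 weights, presented ϖ-order):

  λ_1+ρ ↦ (0, 8, 4) · λ_2+ρ ↦ (0, 8, 4) · λ_3+ρ ↦ (2, 7, 0) · λ_4+ρ ↦ (2, 7, 0) · λ_5+ρ ↦ (0, 8, 4) · λ_6+ρ ↦ (2, 7, 0) · λ_7+ρ ↦ (0, 8, 4) · λ_8+ρ ↦ (0, 8, 4) · λ_9+ρ ↦ (6, 3, 2)

Grouping the 9 weights by Ā_13-representative: 3 linkage classes.

[[1, 2, 5, 7, 8], [3, 4, 6], [9]]


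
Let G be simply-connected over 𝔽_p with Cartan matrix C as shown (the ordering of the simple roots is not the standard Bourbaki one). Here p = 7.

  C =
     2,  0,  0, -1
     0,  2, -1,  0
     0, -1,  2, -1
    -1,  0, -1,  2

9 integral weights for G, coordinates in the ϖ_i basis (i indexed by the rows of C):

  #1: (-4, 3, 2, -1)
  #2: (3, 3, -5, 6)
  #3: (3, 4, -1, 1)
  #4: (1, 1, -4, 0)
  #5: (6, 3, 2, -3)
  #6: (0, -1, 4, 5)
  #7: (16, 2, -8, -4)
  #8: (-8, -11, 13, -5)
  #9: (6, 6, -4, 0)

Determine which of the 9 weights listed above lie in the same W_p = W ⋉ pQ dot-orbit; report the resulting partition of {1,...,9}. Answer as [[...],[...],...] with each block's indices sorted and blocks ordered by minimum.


C ↔ A_4 under row/col permutation; |W(A_4)| = 120.

Folding the 9 weights λ_j+ρ into Ā_7 (reps in the given 4-coord order):

    [1] (0, 4, 0, 3)
    [2] (0, 4, 0, 3)
    [3] (0, 1, 0, 2)
    [4] (0, 1, 0, 2)
    [5] (0, 1, 0, 2)
    [6] (0, 1, 0, 2)
    [7] (0, 4, 0, 3)
    [8] (0, 4, 0, 3)
    [9] (0, 1, 0, 2)

2 distinct reps among the 9 weights ⇒ 2 W_7-linkage classes:

[[1, 2, 7, 8], [3, 4, 5, 6, 9]]


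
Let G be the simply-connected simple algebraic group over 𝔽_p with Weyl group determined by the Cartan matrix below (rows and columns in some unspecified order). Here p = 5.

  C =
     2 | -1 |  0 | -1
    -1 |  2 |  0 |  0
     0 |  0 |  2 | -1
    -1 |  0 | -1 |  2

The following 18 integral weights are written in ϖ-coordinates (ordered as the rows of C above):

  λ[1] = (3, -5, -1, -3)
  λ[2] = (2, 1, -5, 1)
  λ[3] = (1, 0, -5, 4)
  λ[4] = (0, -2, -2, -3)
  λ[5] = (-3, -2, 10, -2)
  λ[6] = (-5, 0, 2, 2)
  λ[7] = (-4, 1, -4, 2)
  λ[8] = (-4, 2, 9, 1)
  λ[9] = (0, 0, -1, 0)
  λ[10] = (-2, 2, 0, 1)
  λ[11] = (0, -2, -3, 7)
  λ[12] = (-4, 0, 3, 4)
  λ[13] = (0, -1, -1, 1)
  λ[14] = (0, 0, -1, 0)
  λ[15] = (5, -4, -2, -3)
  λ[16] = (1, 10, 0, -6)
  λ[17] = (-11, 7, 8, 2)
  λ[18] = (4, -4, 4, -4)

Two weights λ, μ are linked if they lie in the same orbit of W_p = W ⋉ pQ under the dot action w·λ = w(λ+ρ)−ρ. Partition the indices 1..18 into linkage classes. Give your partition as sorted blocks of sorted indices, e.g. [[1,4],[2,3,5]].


Type A_4, rank 4, |W|=120; reorder rows/cols to standard.

Folding the 18 weights λ_j+ρ into Ā_5 (reps in the given 4-coord order):

  λ_1 → (0, 2, 0, 2);  λ_2 → (1, 0, 0, 2);  λ_3 → (0, 2, 1, 1);  λ_4 → (1, 1, 0, 1);  λ_5 → (1, 2, 1, 1);  λ_6 → (0, 2, 1, 1);  λ_7 → (1, 0, 0, 2);  λ_8 → (1, 0, 0, 2);  λ_9 → (1, 1, 0, 1);  λ_10 → (1, 2, 1, 1);  λ_11 → (2, 1, 1, 1);  λ_12 → (1, 1, 0, 1);  λ_13 → (1, 0, 0, 2);  λ_14 → (1, 1, 0, 1);  λ_15 → (0, 2, 1, 1);  λ_16 → (0, 2, 1, 1);  λ_17 → (0, 2, 0, 2);  λ_18 → (1, 0, 0, 2)

The 18 indices split into 6 linkage classes (same alcove rep ⇔ same W_5-dot-orbit):

[[1, 17], [2, 7, 8, 13, 18], [3, 6, 15, 16], [4, 9, 12, 14], [5, 10], [11]]


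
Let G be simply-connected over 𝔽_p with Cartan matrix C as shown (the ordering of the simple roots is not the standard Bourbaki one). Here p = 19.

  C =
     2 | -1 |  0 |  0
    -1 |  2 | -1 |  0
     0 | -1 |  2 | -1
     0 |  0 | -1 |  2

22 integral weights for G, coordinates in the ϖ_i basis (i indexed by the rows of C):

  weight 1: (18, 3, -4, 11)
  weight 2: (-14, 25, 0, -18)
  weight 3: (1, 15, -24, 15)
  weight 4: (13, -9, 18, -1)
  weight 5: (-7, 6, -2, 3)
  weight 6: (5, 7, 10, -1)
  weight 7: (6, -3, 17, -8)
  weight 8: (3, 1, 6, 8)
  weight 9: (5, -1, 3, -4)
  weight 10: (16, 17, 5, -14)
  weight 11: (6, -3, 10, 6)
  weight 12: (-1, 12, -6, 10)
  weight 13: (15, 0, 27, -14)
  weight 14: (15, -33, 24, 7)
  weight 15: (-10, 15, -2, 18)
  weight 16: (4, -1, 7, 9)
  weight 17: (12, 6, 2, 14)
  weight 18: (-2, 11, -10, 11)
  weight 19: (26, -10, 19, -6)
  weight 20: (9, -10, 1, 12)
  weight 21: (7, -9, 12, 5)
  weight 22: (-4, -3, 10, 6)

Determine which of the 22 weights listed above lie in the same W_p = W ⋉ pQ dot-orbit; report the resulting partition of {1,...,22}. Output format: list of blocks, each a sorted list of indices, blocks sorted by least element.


Type A_4, rank 4, |W|=120; reorder rows/cols to standard.

Folding the 22 weights λ_j+ρ into Ā_19 (reps in the given 4-coord order):

  λ_1 → (6, 0, 1, 3)
  λ_2 → (2, 3, 6, 7)
  λ_3 → (1, 2, 9, 3)
  λ_4 → (0, 8, 5, 6)
  λ_5 → (6, 0, 1, 3)
  λ_6 → (0, 8, 5, 6)
  λ_7 → (1, 2, 9, 3)
  λ_8 → (1, 2, 7, 6)
  λ_9 → (6, 0, 1, 3)
  λ_10 → (2, 3, 6, 7)
  λ_11 → (1, 2, 9, 3)
  λ_12 → (0, 8, 5, 6)
  λ_13 → (1, 2, 7, 6)
  λ_14 → (2, 3, 6, 7)
  λ_15 → (6, 0, 1, 3)
  λ_16 → (1, 0, 8, 6)
  λ_17 → (6, 0, 1, 3)
  λ_18 → (1, 2, 9, 3)
  λ_19 → (1, 0, 8, 6)
  λ_20 → (1, 2, 7, 6)
  λ_21 → (0, 8, 5, 6)
  λ_22 → (2, 3, 6, 7)

Partition of {1..22} into 6 W_19-dot-orbits:

[[1, 5, 9, 15, 17], [2, 10, 14, 22], [3, 7, 11, 18], [4, 6, 12, 21], [8, 13, 20], [16, 19]]


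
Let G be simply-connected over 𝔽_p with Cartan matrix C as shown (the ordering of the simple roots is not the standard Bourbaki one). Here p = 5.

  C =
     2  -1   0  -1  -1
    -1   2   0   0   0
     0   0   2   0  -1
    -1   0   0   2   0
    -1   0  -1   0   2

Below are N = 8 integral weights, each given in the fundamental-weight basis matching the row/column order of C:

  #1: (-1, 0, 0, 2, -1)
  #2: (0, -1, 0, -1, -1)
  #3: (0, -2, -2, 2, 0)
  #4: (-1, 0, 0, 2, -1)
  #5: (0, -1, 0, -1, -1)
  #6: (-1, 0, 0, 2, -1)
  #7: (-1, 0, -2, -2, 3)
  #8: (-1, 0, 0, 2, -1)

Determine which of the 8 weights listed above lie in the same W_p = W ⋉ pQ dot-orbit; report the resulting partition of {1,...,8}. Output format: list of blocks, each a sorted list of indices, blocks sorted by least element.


Cartan matrix: type D_5 (|W|=1920); un-permuting the 5 rows.

W_5-reps of the 8 weights in Ā_5 (same 5-coord order as C):

    [1] (0, 1, 1, 3, 0)
    [2] (1, 0, 1, 0, 0)
    [3] (0, 1, 1, 3, 0)
    [4] (0, 1, 1, 3, 0)
    [5] (1, 0, 1, 0, 0)
    [6] (0, 1, 1, 3, 0)
    [7] (1, 0, 1, 0, 0)
    [8] (0, 1, 1, 3, 0)

Grouping the 8 weights by Ā_5-representative: 2 linkage classes.

[[1, 3, 4, 6, 8], [2, 5, 7]]


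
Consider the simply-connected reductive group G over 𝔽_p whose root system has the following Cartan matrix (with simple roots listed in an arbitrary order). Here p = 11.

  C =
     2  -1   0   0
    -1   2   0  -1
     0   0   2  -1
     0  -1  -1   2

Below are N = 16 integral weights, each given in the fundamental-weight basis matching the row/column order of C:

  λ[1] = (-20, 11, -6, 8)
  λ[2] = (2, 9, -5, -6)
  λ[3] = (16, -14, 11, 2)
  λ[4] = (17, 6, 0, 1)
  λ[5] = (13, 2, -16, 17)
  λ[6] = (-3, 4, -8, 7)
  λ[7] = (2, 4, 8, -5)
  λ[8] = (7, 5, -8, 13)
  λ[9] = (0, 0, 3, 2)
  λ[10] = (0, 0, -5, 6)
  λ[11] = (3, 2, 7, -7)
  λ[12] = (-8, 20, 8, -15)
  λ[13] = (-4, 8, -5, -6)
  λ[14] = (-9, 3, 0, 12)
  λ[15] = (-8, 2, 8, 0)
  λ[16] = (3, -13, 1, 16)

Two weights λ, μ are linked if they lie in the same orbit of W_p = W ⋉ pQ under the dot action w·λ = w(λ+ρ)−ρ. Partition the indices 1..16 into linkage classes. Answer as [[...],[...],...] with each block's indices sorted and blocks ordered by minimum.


Root system A_4: the 4×4 matrix C matches after relabeling.

Ā_11 reps of the 16 weights (A_4, coords as presented):

  1: (1, 1, 3, 4) · 2: (1, 1, 3, 4) · 3: (1, 1, 4, 3) · 4: (1, 1, 3, 4) · 5: (1, 3, 2, 3) · 6: (0, 3, 5, 1) · 7: (1, 1, 3, 4) · 8: (1, 3, 2, 3) · 9: (1, 1, 4, 3) · 10: (1, 1, 4, 3) · 11: (1, 3, 2, 3) · 12: (0, 3, 5, 1) · 13: (0, 3, 5, 1) · 14: (1, 1, 4, 3) · 15: (1, 1, 4, 3) · 16: (0, 3, 5, 1)

The 16 indices split into 4 linkage classes (same alcove rep ⇔ same W_11-dot-orbit):

[[1, 2, 4, 7], [3, 9, 10, 14, 15], [5, 8, 11], [6, 12, 13, 16]]


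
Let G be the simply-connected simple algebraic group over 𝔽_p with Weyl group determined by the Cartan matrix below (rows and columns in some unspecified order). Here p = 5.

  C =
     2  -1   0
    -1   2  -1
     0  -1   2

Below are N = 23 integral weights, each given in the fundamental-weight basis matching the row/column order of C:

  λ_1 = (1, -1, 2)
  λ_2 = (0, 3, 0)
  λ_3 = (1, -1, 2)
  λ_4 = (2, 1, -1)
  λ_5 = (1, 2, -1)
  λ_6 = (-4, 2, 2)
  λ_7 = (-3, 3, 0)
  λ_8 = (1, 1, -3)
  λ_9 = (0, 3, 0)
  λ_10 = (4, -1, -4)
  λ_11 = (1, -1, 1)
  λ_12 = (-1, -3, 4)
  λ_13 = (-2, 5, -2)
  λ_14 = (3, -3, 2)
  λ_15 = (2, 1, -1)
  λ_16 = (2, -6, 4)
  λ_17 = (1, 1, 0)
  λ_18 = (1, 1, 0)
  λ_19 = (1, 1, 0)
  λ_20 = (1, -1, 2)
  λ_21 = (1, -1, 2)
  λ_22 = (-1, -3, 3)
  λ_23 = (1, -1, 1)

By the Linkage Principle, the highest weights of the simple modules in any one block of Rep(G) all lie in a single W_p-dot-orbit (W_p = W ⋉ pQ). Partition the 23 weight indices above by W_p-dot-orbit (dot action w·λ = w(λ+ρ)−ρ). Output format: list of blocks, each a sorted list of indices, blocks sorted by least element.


Dynkin diagram of C (from the 4 off-diagonal −1 entries): A_3.

Each λ_j+ρ reduced to Ā_5; 3-tuples below use C's row order:

    [1] (2, 0, 3)
    [2] (0, 4, 0)
    [3] (2, 0, 3)
    [4] (3, 2, 0)
    [5] (2, 3, 0)
    [6] (2, 0, 2)
    [7] (2, 2, 1)
    [8] (2, 0, 2)
    [9] (0, 4, 0)
    [10] (2, 3, 0)
    [11] (2, 0, 2)
    [12] (2, 0, 3)
    [13] (0, 4, 0)
    [14] (2, 2, 1)
    [15] (3, 2, 0)
    [16] (2, 3, 0)
    [17] (2, 2, 1)
    [18] (2, 2, 1)
    [19] (2, 2, 1)
    [20] (2, 0, 3)
    [21] (2, 0, 3)
    [22] (2, 0, 2)
    [23] (2, 0, 2)

Linkage partition of the 23 weights (6 classes, p=5):

[[1, 3, 12, 20, 21], [2, 9, 13], [4, 15], [5, 10, 16], [6, 8, 11, 22, 23], [7, 14, 17, 18, 19]]


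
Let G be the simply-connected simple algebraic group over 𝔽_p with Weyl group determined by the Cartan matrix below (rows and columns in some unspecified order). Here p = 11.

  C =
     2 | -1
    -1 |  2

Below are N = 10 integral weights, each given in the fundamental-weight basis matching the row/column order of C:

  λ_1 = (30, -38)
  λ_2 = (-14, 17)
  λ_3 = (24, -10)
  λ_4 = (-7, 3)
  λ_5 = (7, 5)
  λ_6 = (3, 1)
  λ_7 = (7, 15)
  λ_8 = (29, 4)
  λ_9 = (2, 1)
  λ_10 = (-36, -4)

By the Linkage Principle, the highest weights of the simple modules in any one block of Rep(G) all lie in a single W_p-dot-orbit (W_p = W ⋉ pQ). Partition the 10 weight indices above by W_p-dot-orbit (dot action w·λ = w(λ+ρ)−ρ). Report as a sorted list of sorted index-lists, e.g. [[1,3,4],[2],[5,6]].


Root system A_2: the 2×2 matrix C matches after relabeling.

Alcove-folded reps (p=11, 10 weights, presented ϖ-order):

  λ_1+ρ ↦ (4, 2)
  λ_2+ρ ↦ (4, 2)
  λ_3+ρ ↦ (3, 2)
  λ_4+ρ ↦ (4, 2)
  λ_5+ρ ↦ (5, 3)
  λ_6+ρ ↦ (4, 2)
  λ_7+ρ ↦ (3, 2)
  λ_8+ρ ↦ (3, 2)
  λ_9+ρ ↦ (3, 2)
  λ_10+ρ ↦ (3, 2)

3 distinct reps among the 10 weights ⇒ 3 W_11-linkage classes:

[[1, 2, 4, 6], [3, 7, 8, 9, 10], [5]]


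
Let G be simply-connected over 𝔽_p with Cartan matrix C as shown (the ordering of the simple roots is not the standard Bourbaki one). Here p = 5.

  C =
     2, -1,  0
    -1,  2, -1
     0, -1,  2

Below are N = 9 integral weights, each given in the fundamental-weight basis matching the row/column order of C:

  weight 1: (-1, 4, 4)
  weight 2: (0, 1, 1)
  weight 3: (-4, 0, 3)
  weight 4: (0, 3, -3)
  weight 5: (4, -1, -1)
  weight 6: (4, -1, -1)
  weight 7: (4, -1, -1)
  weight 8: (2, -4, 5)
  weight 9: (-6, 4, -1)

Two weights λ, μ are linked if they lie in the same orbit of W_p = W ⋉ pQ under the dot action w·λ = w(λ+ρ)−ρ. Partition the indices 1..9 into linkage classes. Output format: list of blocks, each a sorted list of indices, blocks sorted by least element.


Root system A_3: the 3×3 matrix C matches after relabeling.

Folding the 9 weights λ_j+ρ into Ā_5 (reps in the given 3-coord order):

  [1] (5, 0, 0)
  [2] (1, 2, 2)
  [3] (1, 2, 2)
  [4] (1, 2, 2)
  [5] (5, 0, 0)
  [6] (5, 0, 0)
  [7] (5, 0, 0)
  [8] (1, 2, 2)
  [9] (5, 0, 0)

2 distinct reps among the 9 weights ⇒ 2 W_5-linkage classes:

[[1, 5, 6, 7, 9], [2, 3, 4, 8]]


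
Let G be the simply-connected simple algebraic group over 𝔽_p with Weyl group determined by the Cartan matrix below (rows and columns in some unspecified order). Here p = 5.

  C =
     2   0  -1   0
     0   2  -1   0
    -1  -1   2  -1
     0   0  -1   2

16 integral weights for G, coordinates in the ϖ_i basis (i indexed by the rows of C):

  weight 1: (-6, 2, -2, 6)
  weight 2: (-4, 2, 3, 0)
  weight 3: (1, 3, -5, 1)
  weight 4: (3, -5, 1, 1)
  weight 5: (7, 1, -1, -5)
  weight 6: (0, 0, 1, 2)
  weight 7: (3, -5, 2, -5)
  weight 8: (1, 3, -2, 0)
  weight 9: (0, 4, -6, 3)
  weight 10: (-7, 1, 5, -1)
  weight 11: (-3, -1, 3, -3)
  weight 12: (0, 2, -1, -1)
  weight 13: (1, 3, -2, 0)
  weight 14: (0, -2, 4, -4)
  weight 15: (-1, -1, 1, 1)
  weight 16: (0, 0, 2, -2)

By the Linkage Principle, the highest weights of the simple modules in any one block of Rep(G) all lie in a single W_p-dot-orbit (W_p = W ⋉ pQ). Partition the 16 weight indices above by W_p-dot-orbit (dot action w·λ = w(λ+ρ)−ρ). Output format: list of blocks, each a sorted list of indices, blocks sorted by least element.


Root system D_4: the 4×4 matrix C matches after relabeling.

λ_j+ρ reflected into Ā_5 (⟨·,θ^∨⟩≤5); 4-tuples as given:

  [1] (1, 1, 0, 1) · [2] (0, 0, 1, 2) · [3] (2, 0, 0, 2) · [4] (1, 1, 0, 1) · [5] (0, 0, 1, 2) · [6] (1, 1, 0, 1) · [7] (1, 1, 0, 1) · [8] (1, 3, 0, 0) · [9] (4, 0, 0, 1) · [10] (2, 0, 0, 2) · [11] (2, 0, 0, 2) · [12] (1, 3, 0, 0) · [13] (1, 3, 0, 0) · [14] (0, 0, 1, 2) · [15] (0, 0, 1, 2) · [16] (1, 1, 0, 1)

5 distinct reps among the 16 weights ⇒ 5 W_5-linkage classes:

[[1, 4, 6, 7, 16], [2, 5, 14, 15], [3, 10, 11], [8, 12, 13], [9]]
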